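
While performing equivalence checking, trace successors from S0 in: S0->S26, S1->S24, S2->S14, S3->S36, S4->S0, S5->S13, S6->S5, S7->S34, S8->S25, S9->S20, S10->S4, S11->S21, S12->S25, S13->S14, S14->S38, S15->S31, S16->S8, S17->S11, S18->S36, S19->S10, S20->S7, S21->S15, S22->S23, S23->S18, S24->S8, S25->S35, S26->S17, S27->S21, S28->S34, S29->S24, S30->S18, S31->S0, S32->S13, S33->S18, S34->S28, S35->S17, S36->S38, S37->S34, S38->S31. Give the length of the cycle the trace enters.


Trace from S0 until a state repeats:
  S0 -> S26 -> S17 -> S11 -> S21 -> S15 -> S31 -> S0
S0 first seen at step 0, revisited at step 7.
Cycle length = 7 - 0 = 7

7


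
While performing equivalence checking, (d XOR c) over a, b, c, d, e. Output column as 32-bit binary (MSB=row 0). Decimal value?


Formula: (d XOR c) over a, b, c, d, e (32 rows)
Evaluate each row (bits = a,b,c,d,e, MSB first):
  row 0 [00000]: (0 XOR 0) -> 0
  row 1 [00001]: (0 XOR 0) -> 0
  row 2 [00010]: (1 XOR 0) -> 1
  row 3 [00011]: (1 XOR 0) -> 1
  row 4 [00100]: (0 XOR 1) -> 1
  row 5 [00101]: (0 XOR 1) -> 1
  row 6 [00110]: (1 XOR 1) -> 0
  row 7 [00111]: (1 XOR 1) -> 0
  row 8 [01000]: (0 XOR 0) -> 0
  row 9 [01001]: (0 XOR 0) -> 0
  row 10 [01010]: (1 XOR 0) -> 1
  row 11 [01011]: (1 XOR 0) -> 1
  row 12 [01100]: (0 XOR 1) -> 1
  row 13 [01101]: (0 XOR 1) -> 1
  row 14 [01110]: (1 XOR 1) -> 0
  row 15 [01111]: (1 XOR 1) -> 0
  row 16 [10000]: (0 XOR 0) -> 0
  row 17 [10001]: (0 XOR 0) -> 0
  row 18 [10010]: (1 XOR 0) -> 1
  row 19 [10011]: (1 XOR 0) -> 1
  row 20 [10100]: (0 XOR 1) -> 1
  row 21 [10101]: (0 XOR 1) -> 1
  row 22 [10110]: (1 XOR 1) -> 0
  row 23 [10111]: (1 XOR 1) -> 0
  row 24 [11000]: (0 XOR 0) -> 0
  row 25 [11001]: (0 XOR 0) -> 0
  row 26 [11010]: (1 XOR 0) -> 1
  row 27 [11011]: (1 XOR 0) -> 1
  row 28 [11100]: (0 XOR 1) -> 1
  row 29 [11101]: (0 XOR 1) -> 1
  row 30 [11110]: (1 XOR 1) -> 0
  row 31 [11111]: (1 XOR 1) -> 0
Full result column, 4 rows per line (a,b,c fixed per line; d,e runs 00..11 left to right):
  rows 0-3 [a,b,c=000]: 0011  = hex 3
  rows 4-7 [a,b,c=001]: 1100  = hex C
  rows 8-11 [a,b,c=010]: 0011  = hex 3
  rows 12-15 [a,b,c=011]: 1100  = hex C
  rows 16-19 [a,b,c=100]: 0011  = hex 3
  rows 20-23 [a,b,c=101]: 1100  = hex C
  rows 24-27 [a,b,c=110]: 0011  = hex 3
  rows 28-31 [a,b,c=111]: 1100  = hex C
Output column (row 0 .. row 31) = 00111100001111000011110000111100
Output column grouped in 4s = 0011 1100 0011 1100 0011 1100 0011 1100 = 0x3C3C3C3C
Convert to decimal digit by digit (value = value*16 + digit):
  3 -> 3
  3*16 + 12 (C) = 60
  60*16 + 3 = 963
  963*16 + 12 (C) = 15420
  15420*16 + 3 = 246723
  246723*16 + 12 (C) = 3947580
  3947580*16 + 3 = 63161283
  63161283*16 + 12 (C) = 1010580540
Decimal = 1010580540

1010580540


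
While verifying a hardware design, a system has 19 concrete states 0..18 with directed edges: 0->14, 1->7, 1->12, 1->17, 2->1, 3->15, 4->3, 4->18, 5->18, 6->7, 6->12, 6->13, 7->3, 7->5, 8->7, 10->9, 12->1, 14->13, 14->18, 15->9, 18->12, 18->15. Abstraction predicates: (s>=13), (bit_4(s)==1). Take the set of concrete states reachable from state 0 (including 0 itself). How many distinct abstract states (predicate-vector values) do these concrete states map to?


BFS from 0:
Concrete reachable: {0, 1, 3, 5, 7, 9, 12, 13, 14, 15, 17, 18}
Abstract via predicates (s>=13), (bit_4(s)==1):
  (0,0) <- {0, 1, 3, 5, 7, 9, 12}
  (1,0) <- {13, 14, 15}
  (1,1) <- {17, 18}
Distinct abstract states = 3

3


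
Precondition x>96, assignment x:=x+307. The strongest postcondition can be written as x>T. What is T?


Formula: sp(P, x:=E) = exists old_x. (x = E[old_x/x]) AND P[old_x/x] (old_x is the value of x before the assignment; eliminate old_x by solving x = E[old_x/x] for old_x)
Step 1: Precondition P: x>96, i.e. old_x > 96
Step 2: Assignment gives x = old_x + 307, so old_x = x - 307
Step 3: Substitute into P: x - 307 > 96
Step 4: Simplify: x > 96+307 = 403

403


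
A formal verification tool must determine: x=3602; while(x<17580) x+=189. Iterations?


Step 1: x goes from 3602 toward 17580 by 189; the body runs while x<17580, so iterations = ceil((bound-start)/step)
Step 2: Distance=13978
Step 3: ceil(13978/189)=74

74


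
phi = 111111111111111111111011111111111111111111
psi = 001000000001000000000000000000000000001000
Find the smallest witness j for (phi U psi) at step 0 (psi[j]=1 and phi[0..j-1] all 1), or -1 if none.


(phi U psi) at 0: need smallest j with psi[j]=1 and phi[i]=1 for all i in [0,j).
Scan from step 0:
  step 0: phi=1, psi=0 -> continue
  step 1: phi=1, psi=0 -> continue
  step 2: psi=1 and phi held for [0,2) -> witness found
Witness step = 2

2


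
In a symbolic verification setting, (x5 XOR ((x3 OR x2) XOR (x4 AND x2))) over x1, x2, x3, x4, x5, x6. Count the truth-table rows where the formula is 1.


Formula: (x5 XOR ((x3 OR x2) XOR (x4 AND x2))) over 6 vars (64 rows)
Evaluate each row (x1, x2, x3, x4, x5, x6 as bits, MSB first):
  row 0 [000000]: (0 XOR ((0 OR 0) XOR (0 AND 0))) -> 0
  row 1 [000001]: (0 XOR ((0 OR 0) XOR (0 AND 0))) -> 0
  row 2 [000010]: (1 XOR ((0 OR 0) XOR (0 AND 0))) -> 1
  row 3 [000011]: (1 XOR ((0 OR 0) XOR (0 AND 0))) -> 1
  row 4 [000100]: (0 XOR ((0 OR 0) XOR (1 AND 0))) -> 0
  (every remaining row is evaluated the same way; all 64 results are listed next)
Full result column, 8 rows per line (x1,x2,x3 fixed per line; x4,x5,x6 runs 000..111 left to right):
  rows 0-7 [x1,x2,x3=000]: 00110011  (ones: 4)
  rows 8-15 [x1,x2,x3=001]: 11001100  (ones: 4)
  rows 16-23 [x1,x2,x3=010]: 11000011  (ones: 4)
  rows 24-31 [x1,x2,x3=011]: 11000011  (ones: 4)
  rows 32-39 [x1,x2,x3=100]: 00110011  (ones: 4)
  rows 40-47 [x1,x2,x3=101]: 11001100  (ones: 4)
  rows 48-55 [x1,x2,x3=110]: 11000011  (ones: 4)
  rows 56-63 [x1,x2,x3=111]: 11000011  (ones: 4)
Count of 1-rows = 4+4+4+4+4+4+4+4 = 32

32


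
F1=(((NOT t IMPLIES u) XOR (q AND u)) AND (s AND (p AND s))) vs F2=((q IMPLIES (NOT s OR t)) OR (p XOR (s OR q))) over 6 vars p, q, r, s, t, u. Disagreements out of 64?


F1 = (((NOT t IMPLIES u) XOR (q AND u)) AND (s AND (p AND s)))
F2 = ((q IMPLIES (NOT s OR t)) OR (p XOR (s OR q)))
Evaluate both on each of 64 rows (bits = p,q,r,s,t,u):
  row 0 [000000]: F1=0 F2=1 (differ) -> 1
  row 1 [000001]: F1=0 F2=1 (differ) -> 1
  row 2 [000010]: F1=0 F2=1 (differ) -> 1
  row 3 [000011]: F1=0 F2=1 (differ) -> 1
  row 4 [000100]: F1=0 F2=1 (differ) -> 1
  (every remaining row is evaluated the same way; all 64 results are listed next)
Full result column, 8 rows per line (p,q,r fixed per line; s,t,u runs 000..111 left to right):
  rows 0-7 [p,q,r=000]: 11111111  (ones: 8)
  rows 8-15 [p,q,r=001]: 11111111  (ones: 8)
  rows 16-23 [p,q,r=010]: 11111111  (ones: 8)
  rows 24-31 [p,q,r=011]: 11111111  (ones: 8)
  rows 32-39 [p,q,r=100]: 11111000  (ones: 5)
  rows 40-47 [p,q,r=101]: 11111000  (ones: 5)
  rows 48-55 [p,q,r=110]: 11110001  (ones: 5)
  rows 56-63 [p,q,r=111]: 11110001  (ones: 5)
Disagreements = 8+8+8+8+5+5+5+5 = 52

52


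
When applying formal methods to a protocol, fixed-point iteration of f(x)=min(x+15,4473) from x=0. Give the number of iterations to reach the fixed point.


Step 1: x=0, cap=4473, increment=15
Step 2: x grows by 15 each step until capped at 4473; fixed point is x=4473
Step 3: iterations = ceil(4473/15) = 299

299


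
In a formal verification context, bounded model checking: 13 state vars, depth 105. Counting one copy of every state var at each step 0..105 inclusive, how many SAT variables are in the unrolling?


BMC unrolls to depth k, creating one copy of each state var for steps 0..k.
Step count = 105 + 1 = 106 (steps 0 through 105)
Vars per step = 13
Total = 13 * 106 = 1378

1378


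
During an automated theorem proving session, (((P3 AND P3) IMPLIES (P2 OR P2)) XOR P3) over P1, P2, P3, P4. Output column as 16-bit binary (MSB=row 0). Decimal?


Formula: (((P3 AND P3) IMPLIES (P2 OR P2)) XOR P3) over P1, P2, P3, P4 (16 rows)
Evaluate each row (bits = P1,P2,P3,P4, MSB first):
  row 0 [0000]: (((0 AND 0) IMPLIES (0 OR 0)) XOR 0) -> 1
  row 1 [0001]: (((0 AND 0) IMPLIES (0 OR 0)) XOR 0) -> 1
  row 2 [0010]: (((1 AND 1) IMPLIES (0 OR 0)) XOR 1) -> 1
  row 3 [0011]: (((1 AND 1) IMPLIES (0 OR 0)) XOR 1) -> 1
  row 4 [0100]: (((0 AND 0) IMPLIES (1 OR 1)) XOR 0) -> 1
  row 5 [0101]: (((0 AND 0) IMPLIES (1 OR 1)) XOR 0) -> 1
  row 6 [0110]: (((1 AND 1) IMPLIES (1 OR 1)) XOR 1) -> 0
  row 7 [0111]: (((1 AND 1) IMPLIES (1 OR 1)) XOR 1) -> 0
  row 8 [1000]: (((0 AND 0) IMPLIES (0 OR 0)) XOR 0) -> 1
  row 9 [1001]: (((0 AND 0) IMPLIES (0 OR 0)) XOR 0) -> 1
  row 10 [1010]: (((1 AND 1) IMPLIES (0 OR 0)) XOR 1) -> 1
  row 11 [1011]: (((1 AND 1) IMPLIES (0 OR 0)) XOR 1) -> 1
  row 12 [1100]: (((0 AND 0) IMPLIES (1 OR 1)) XOR 0) -> 1
  row 13 [1101]: (((0 AND 0) IMPLIES (1 OR 1)) XOR 0) -> 1
  row 14 [1110]: (((1 AND 1) IMPLIES (1 OR 1)) XOR 1) -> 0
  row 15 [1111]: (((1 AND 1) IMPLIES (1 OR 1)) XOR 1) -> 0
Full result column, 4 rows per line (P1,P2 fixed per line; P3,P4 runs 00..11 left to right):
  rows 0-3 [P1,P2=00]: 1111  = hex F
  rows 4-7 [P1,P2=01]: 1100  = hex C
  rows 8-11 [P1,P2=10]: 1111  = hex F
  rows 12-15 [P1,P2=11]: 1100  = hex C
Output column (row 0 .. row 15) = 1111110011111100
Output column grouped in 4s = 1111 1100 1111 1100 = 0xFCFC
Convert to decimal digit by digit (value = value*16 + digit):
  F -> 15
  15*16 + 12 (C) = 252
  252*16 + 15 (F) = 4047
  4047*16 + 12 (C) = 64764
Decimal = 64764

64764


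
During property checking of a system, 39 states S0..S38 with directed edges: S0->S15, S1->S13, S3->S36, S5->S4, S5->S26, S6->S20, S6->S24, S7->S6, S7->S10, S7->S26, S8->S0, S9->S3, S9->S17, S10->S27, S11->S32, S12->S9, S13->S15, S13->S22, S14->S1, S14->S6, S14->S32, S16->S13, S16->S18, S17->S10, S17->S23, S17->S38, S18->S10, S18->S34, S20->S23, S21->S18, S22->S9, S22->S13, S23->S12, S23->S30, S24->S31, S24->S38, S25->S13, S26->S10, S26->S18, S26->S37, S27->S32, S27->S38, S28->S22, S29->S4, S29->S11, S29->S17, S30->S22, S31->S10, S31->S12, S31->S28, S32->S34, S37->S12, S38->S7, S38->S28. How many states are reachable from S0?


BFS from S0:
  layer 0: {S0}
  layer 1: {S15}
Reachable set: {S0, S15}
Count = 2

2


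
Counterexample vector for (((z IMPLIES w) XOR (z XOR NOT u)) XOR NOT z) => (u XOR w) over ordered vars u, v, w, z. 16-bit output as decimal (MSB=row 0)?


F1 = (((z IMPLIES w) XOR (z XOR NOT u)) XOR NOT z)
F2 = (u XOR w)
Counterexample to F1=>F2 is where F1=1 and F2=0.
Evaluate each row (bits = u,v,w,z, MSB first):
  row 0 [0000]: F1=1 F2=0 -> F1&~F2 -> 1
  row 1 [0001]: F1=0 F2=0 -> F1&~F2 -> 0
  row 2 [0010]: F1=1 F2=1 -> F1&~F2 -> 0
  row 3 [0011]: F1=1 F2=1 -> F1&~F2 -> 0
  row 4 [0100]: F1=1 F2=0 -> F1&~F2 -> 1
  row 5 [0101]: F1=0 F2=0 -> F1&~F2 -> 0
  row 6 [0110]: F1=1 F2=1 -> F1&~F2 -> 0
  row 7 [0111]: F1=1 F2=1 -> F1&~F2 -> 0
  row 8 [1000]: F1=0 F2=1 -> F1&~F2 -> 0
  row 9 [1001]: F1=1 F2=1 -> F1&~F2 -> 0
  row 10 [1010]: F1=0 F2=0 -> F1&~F2 -> 0
  row 11 [1011]: F1=0 F2=0 -> F1&~F2 -> 0
  row 12 [1100]: F1=0 F2=1 -> F1&~F2 -> 0
  row 13 [1101]: F1=1 F2=1 -> F1&~F2 -> 0
  row 14 [1110]: F1=0 F2=0 -> F1&~F2 -> 0
  row 15 [1111]: F1=0 F2=0 -> F1&~F2 -> 0
Full result column, 4 rows per line (u,v fixed per line; w,z runs 00..11 left to right):
  rows 0-3 [u,v=00]: 1000  = hex 8
  rows 4-7 [u,v=01]: 1000  = hex 8
  rows 8-11 [u,v=10]: 0000  = hex 0
  rows 12-15 [u,v=11]: 0000  = hex 0
Counterexample vector (row 0 .. row 15) = 1000100000000000
Output column grouped in 4s = 1000 1000 0000 0000 = 0x8800
Convert to decimal digit by digit (value = value*16 + digit):
  8 -> 8
  8*16 + 8 = 136
  136*16 + 0 = 2176
  2176*16 + 0 = 34816
Decimal = 34816

34816


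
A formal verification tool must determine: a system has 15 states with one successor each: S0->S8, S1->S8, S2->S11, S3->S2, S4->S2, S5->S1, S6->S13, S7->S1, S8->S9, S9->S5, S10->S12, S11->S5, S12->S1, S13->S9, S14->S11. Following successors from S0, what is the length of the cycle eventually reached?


Trace from S0 until a state repeats:
  S0 -> S8 -> S9 -> S5 -> S1 -> S8
S8 first seen at step 1, revisited at step 5.
Cycle length = 5 - 1 = 4

4


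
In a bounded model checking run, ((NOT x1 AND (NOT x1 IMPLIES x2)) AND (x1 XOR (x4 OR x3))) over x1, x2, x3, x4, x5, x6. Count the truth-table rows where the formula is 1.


Formula: ((NOT x1 AND (NOT x1 IMPLIES x2)) AND (x1 XOR (x4 OR x3))) over 6 vars (64 rows)
Evaluate each row (x1, x2, x3, x4, x5, x6 as bits, MSB first):
  row 0 [000000]: ((NOT 0 AND (NOT 0 IMPLIES 0)) AND (0 XOR (0 OR 0))) -> 0
  row 1 [000001]: ((NOT 0 AND (NOT 0 IMPLIES 0)) AND (0 XOR (0 OR 0))) -> 0
  row 2 [000010]: ((NOT 0 AND (NOT 0 IMPLIES 0)) AND (0 XOR (0 OR 0))) -> 0
  row 3 [000011]: ((NOT 0 AND (NOT 0 IMPLIES 0)) AND (0 XOR (0 OR 0))) -> 0
  row 4 [000100]: ((NOT 0 AND (NOT 0 IMPLIES 0)) AND (0 XOR (1 OR 0))) -> 0
  (every remaining row is evaluated the same way; all 64 results are listed next)
Full result column, 8 rows per line (x1,x2,x3 fixed per line; x4,x5,x6 runs 000..111 left to right):
  rows 0-7 [x1,x2,x3=000]: 00000000  (ones: 0)
  rows 8-15 [x1,x2,x3=001]: 00000000  (ones: 0)
  rows 16-23 [x1,x2,x3=010]: 00001111  (ones: 4)
  rows 24-31 [x1,x2,x3=011]: 11111111  (ones: 8)
  rows 32-39 [x1,x2,x3=100]: 00000000  (ones: 0)
  rows 40-47 [x1,x2,x3=101]: 00000000  (ones: 0)
  rows 48-55 [x1,x2,x3=110]: 00000000  (ones: 0)
  rows 56-63 [x1,x2,x3=111]: 00000000  (ones: 0)
Count of 1-rows = 0+0+4+8+0+0+0+0 = 12

12


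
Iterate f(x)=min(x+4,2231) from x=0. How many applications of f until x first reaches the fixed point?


Step 1: x=0, cap=2231, increment=4
Step 2: x grows by 4 each step until capped at 2231; fixed point is x=2231
Step 3: iterations = ceil(2231/4) = 558

558


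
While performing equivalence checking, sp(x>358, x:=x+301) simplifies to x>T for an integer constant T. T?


Formula: sp(P, x:=E) = exists old_x. (x = E[old_x/x]) AND P[old_x/x] (old_x is the value of x before the assignment; eliminate old_x by solving x = E[old_x/x] for old_x)
Step 1: Precondition P: x>358, i.e. old_x > 358
Step 2: Assignment gives x = old_x + 301, so old_x = x - 301
Step 3: Substitute into P: x - 301 > 358
Step 4: Simplify: x > 358+301 = 659

659


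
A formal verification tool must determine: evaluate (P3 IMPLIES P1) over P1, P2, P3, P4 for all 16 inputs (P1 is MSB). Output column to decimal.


Formula: (P3 IMPLIES P1) over P1, P2, P3, P4 (16 rows)
Evaluate each row (bits = P1,P2,P3,P4, MSB first):
  row 0 [0000]: (0 IMPLIES 0) -> 1
  row 1 [0001]: (0 IMPLIES 0) -> 1
  row 2 [0010]: (1 IMPLIES 0) -> 0
  row 3 [0011]: (1 IMPLIES 0) -> 0
  row 4 [0100]: (0 IMPLIES 0) -> 1
  row 5 [0101]: (0 IMPLIES 0) -> 1
  row 6 [0110]: (1 IMPLIES 0) -> 0
  row 7 [0111]: (1 IMPLIES 0) -> 0
  row 8 [1000]: (0 IMPLIES 1) -> 1
  row 9 [1001]: (0 IMPLIES 1) -> 1
  row 10 [1010]: (1 IMPLIES 1) -> 1
  row 11 [1011]: (1 IMPLIES 1) -> 1
  row 12 [1100]: (0 IMPLIES 1) -> 1
  row 13 [1101]: (0 IMPLIES 1) -> 1
  row 14 [1110]: (1 IMPLIES 1) -> 1
  row 15 [1111]: (1 IMPLIES 1) -> 1
Full result column, 4 rows per line (P1,P2 fixed per line; P3,P4 runs 00..11 left to right):
  rows 0-3 [P1,P2=00]: 1100  = hex C
  rows 4-7 [P1,P2=01]: 1100  = hex C
  rows 8-11 [P1,P2=10]: 1111  = hex F
  rows 12-15 [P1,P2=11]: 1111  = hex F
Output column (row 0 .. row 15) = 1100110011111111
Output column grouped in 4s = 1100 1100 1111 1111 = 0xCCFF
Convert to decimal digit by digit (value = value*16 + digit):
  C -> 12
  12*16 + 12 (C) = 204
  204*16 + 15 (F) = 3279
  3279*16 + 15 (F) = 52479
Decimal = 52479

52479


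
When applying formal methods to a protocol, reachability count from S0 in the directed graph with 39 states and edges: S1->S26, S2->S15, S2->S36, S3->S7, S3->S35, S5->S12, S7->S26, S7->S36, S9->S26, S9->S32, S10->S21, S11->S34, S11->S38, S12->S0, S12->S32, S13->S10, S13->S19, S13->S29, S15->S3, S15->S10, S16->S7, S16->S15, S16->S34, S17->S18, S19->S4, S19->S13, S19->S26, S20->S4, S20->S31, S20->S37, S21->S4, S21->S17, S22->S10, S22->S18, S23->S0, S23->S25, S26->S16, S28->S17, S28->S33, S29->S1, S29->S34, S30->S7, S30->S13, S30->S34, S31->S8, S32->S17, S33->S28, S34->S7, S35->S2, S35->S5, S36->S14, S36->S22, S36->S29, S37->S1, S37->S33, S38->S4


BFS from S0:
  layer 0: {S0}
Reachable set: {S0}
Count = 1

1


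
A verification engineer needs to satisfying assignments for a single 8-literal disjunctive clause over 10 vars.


Step 1: Total=2^10=1024
Step 2: Unsat when all 8 false: 2^2=4
Step 3: Sat=1024-4=1020

1020


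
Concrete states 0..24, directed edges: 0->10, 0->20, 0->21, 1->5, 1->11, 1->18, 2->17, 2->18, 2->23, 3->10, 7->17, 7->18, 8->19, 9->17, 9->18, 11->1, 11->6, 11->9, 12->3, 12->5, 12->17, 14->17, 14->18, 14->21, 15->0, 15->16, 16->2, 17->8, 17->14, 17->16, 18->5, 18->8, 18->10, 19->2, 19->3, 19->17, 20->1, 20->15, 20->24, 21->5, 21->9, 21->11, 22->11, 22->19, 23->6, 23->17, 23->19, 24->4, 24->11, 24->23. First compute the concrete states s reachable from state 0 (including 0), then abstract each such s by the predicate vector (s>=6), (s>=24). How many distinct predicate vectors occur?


BFS from 0:
Concrete reachable: {0, 1, 2, 3, 4, 5, 6, 8, 9, 10, 11, 14, 15, 16, 17, 18, 19, 20, 21, 23, 24}
Abstract via predicates (s>=6), (s>=24):
  (0,0) <- {0, 1, 2, 3, 4, 5}
  (1,0) <- {6, 8, 9, 10, 11, 14, 15, 16, 17, 18, 19, 20, 21, 23}
  (1,1) <- {24}
Distinct abstract states = 3

3


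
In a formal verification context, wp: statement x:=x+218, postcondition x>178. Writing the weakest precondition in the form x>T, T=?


Formula: wp(x:=E, P) = P[E/x] (substitute E for x in postcondition)
Step 1: Postcondition: x>178
Step 2: Substitute x+218 for x: x+218>178
Step 3: Solve for x: x > 178-218 = -40

-40


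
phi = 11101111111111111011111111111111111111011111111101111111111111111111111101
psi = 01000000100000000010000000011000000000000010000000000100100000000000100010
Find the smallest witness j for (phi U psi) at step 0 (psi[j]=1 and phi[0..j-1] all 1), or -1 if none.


(phi U psi) at 0: need smallest j with psi[j]=1 and phi[i]=1 for all i in [0,j).
Scan from step 0:
  step 0: phi=1, psi=0 -> continue
  step 1: psi=1 and phi held for [0,1) -> witness found
Witness step = 1

1


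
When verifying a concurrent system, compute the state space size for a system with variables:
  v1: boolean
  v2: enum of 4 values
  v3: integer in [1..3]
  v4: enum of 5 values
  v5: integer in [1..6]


State space = product of domain sizes of all variables.
Domain sizes:
  v1 (boolean): 2
  v2 (enum of 4 values): 4
  v3 (integer in [1..3]): 3
  v4 (enum of 5 values): 5
  v5 (integer in [1..6]): 6
Product = 2 * 4 * 3 * 5 * 6 = 720

720


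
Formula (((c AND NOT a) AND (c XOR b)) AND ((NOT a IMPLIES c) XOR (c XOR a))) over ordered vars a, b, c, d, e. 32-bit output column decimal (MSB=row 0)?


Formula: (((c AND NOT a) AND (c XOR b)) AND ((NOT a IMPLIES c) XOR (c XOR a))) over a, b, c, d, e (32 rows)
Evaluate each row (bits = a,b,c,d,e, MSB first):
  row 0 [00000]: (((0 AND NOT 0) AND (0 XOR 0)) AND ((NOT 0 IMPLIES 0) XOR (0 XOR 0))) -> 0
  row 1 [00001]: (((0 AND NOT 0) AND (0 XOR 0)) AND ((NOT 0 IMPLIES 0) XOR (0 XOR 0))) -> 0
  row 2 [00010]: (((0 AND NOT 0) AND (0 XOR 0)) AND ((NOT 0 IMPLIES 0) XOR (0 XOR 0))) -> 0
  row 3 [00011]: (((0 AND NOT 0) AND (0 XOR 0)) AND ((NOT 0 IMPLIES 0) XOR (0 XOR 0))) -> 0
  row 4 [00100]: (((1 AND NOT 0) AND (1 XOR 0)) AND ((NOT 0 IMPLIES 1) XOR (1 XOR 0))) -> 0
  row 5 [00101]: (((1 AND NOT 0) AND (1 XOR 0)) AND ((NOT 0 IMPLIES 1) XOR (1 XOR 0))) -> 0
  row 6 [00110]: (((1 AND NOT 0) AND (1 XOR 0)) AND ((NOT 0 IMPLIES 1) XOR (1 XOR 0))) -> 0
  row 7 [00111]: (((1 AND NOT 0) AND (1 XOR 0)) AND ((NOT 0 IMPLIES 1) XOR (1 XOR 0))) -> 0
  row 8 [01000]: (((0 AND NOT 0) AND (0 XOR 1)) AND ((NOT 0 IMPLIES 0) XOR (0 XOR 0))) -> 0
  row 9 [01001]: (((0 AND NOT 0) AND (0 XOR 1)) AND ((NOT 0 IMPLIES 0) XOR (0 XOR 0))) -> 0
  row 10 [01010]: (((0 AND NOT 0) AND (0 XOR 1)) AND ((NOT 0 IMPLIES 0) XOR (0 XOR 0))) -> 0
  row 11 [01011]: (((0 AND NOT 0) AND (0 XOR 1)) AND ((NOT 0 IMPLIES 0) XOR (0 XOR 0))) -> 0
  row 12 [01100]: (((1 AND NOT 0) AND (1 XOR 1)) AND ((NOT 0 IMPLIES 1) XOR (1 XOR 0))) -> 0
  row 13 [01101]: (((1 AND NOT 0) AND (1 XOR 1)) AND ((NOT 0 IMPLIES 1) XOR (1 XOR 0))) -> 0
  row 14 [01110]: (((1 AND NOT 0) AND (1 XOR 1)) AND ((NOT 0 IMPLIES 1) XOR (1 XOR 0))) -> 0
  row 15 [01111]: (((1 AND NOT 0) AND (1 XOR 1)) AND ((NOT 0 IMPLIES 1) XOR (1 XOR 0))) -> 0
  row 16 [10000]: (((0 AND NOT 1) AND (0 XOR 0)) AND ((NOT 1 IMPLIES 0) XOR (0 XOR 1))) -> 0
  row 17 [10001]: (((0 AND NOT 1) AND (0 XOR 0)) AND ((NOT 1 IMPLIES 0) XOR (0 XOR 1))) -> 0
  row 18 [10010]: (((0 AND NOT 1) AND (0 XOR 0)) AND ((NOT 1 IMPLIES 0) XOR (0 XOR 1))) -> 0
  row 19 [10011]: (((0 AND NOT 1) AND (0 XOR 0)) AND ((NOT 1 IMPLIES 0) XOR (0 XOR 1))) -> 0
  row 20 [10100]: (((1 AND NOT 1) AND (1 XOR 0)) AND ((NOT 1 IMPLIES 1) XOR (1 XOR 1))) -> 0
  row 21 [10101]: (((1 AND NOT 1) AND (1 XOR 0)) AND ((NOT 1 IMPLIES 1) XOR (1 XOR 1))) -> 0
  row 22 [10110]: (((1 AND NOT 1) AND (1 XOR 0)) AND ((NOT 1 IMPLIES 1) XOR (1 XOR 1))) -> 0
  row 23 [10111]: (((1 AND NOT 1) AND (1 XOR 0)) AND ((NOT 1 IMPLIES 1) XOR (1 XOR 1))) -> 0
  row 24 [11000]: (((0 AND NOT 1) AND (0 XOR 1)) AND ((NOT 1 IMPLIES 0) XOR (0 XOR 1))) -> 0
  row 25 [11001]: (((0 AND NOT 1) AND (0 XOR 1)) AND ((NOT 1 IMPLIES 0) XOR (0 XOR 1))) -> 0
  row 26 [11010]: (((0 AND NOT 1) AND (0 XOR 1)) AND ((NOT 1 IMPLIES 0) XOR (0 XOR 1))) -> 0
  row 27 [11011]: (((0 AND NOT 1) AND (0 XOR 1)) AND ((NOT 1 IMPLIES 0) XOR (0 XOR 1))) -> 0
  row 28 [11100]: (((1 AND NOT 1) AND (1 XOR 1)) AND ((NOT 1 IMPLIES 1) XOR (1 XOR 1))) -> 0
  row 29 [11101]: (((1 AND NOT 1) AND (1 XOR 1)) AND ((NOT 1 IMPLIES 1) XOR (1 XOR 1))) -> 0
  row 30 [11110]: (((1 AND NOT 1) AND (1 XOR 1)) AND ((NOT 1 IMPLIES 1) XOR (1 XOR 1))) -> 0
  row 31 [11111]: (((1 AND NOT 1) AND (1 XOR 1)) AND ((NOT 1 IMPLIES 1) XOR (1 XOR 1))) -> 0
Full result column, 4 rows per line (a,b,c fixed per line; d,e runs 00..11 left to right):
  rows 0-3 [a,b,c=000]: 0000  = hex 0
  rows 4-7 [a,b,c=001]: 0000  = hex 0
  rows 8-11 [a,b,c=010]: 0000  = hex 0
  rows 12-15 [a,b,c=011]: 0000  = hex 0
  rows 16-19 [a,b,c=100]: 0000  = hex 0
  rows 20-23 [a,b,c=101]: 0000  = hex 0
  rows 24-27 [a,b,c=110]: 0000  = hex 0
  rows 28-31 [a,b,c=111]: 0000  = hex 0
Output column (row 0 .. row 31) = 00000000000000000000000000000000
Output column grouped in 4s = 0000 0000 0000 0000 0000 0000 0000 0000 = 0x00000000
Convert to decimal digit by digit (value = value*16 + digit):
  0 -> 0
  0*16 + 0 = 0
  0*16 + 0 = 0
  0*16 + 0 = 0
  0*16 + 0 = 0
  0*16 + 0 = 0
  0*16 + 0 = 0
  0*16 + 0 = 0
Decimal = 0

0


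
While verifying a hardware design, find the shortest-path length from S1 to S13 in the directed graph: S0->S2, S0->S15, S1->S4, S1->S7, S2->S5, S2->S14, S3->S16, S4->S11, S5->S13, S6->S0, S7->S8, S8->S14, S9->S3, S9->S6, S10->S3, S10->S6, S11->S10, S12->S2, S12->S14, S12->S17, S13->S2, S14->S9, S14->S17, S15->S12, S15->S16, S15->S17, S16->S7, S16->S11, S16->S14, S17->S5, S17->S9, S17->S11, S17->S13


BFS layer-by-layer from S1:
  dist 0: {S1}
  dist 1: {S4, S7}
  dist 2: {S8, S11}
  dist 3: {S10, S14}
  dist 4: {S3, S6, S9, S17}
  dist 5: {S0, S5, S13, S16}
  -> S13 reached at distance 5
Shortest path length = 5

5


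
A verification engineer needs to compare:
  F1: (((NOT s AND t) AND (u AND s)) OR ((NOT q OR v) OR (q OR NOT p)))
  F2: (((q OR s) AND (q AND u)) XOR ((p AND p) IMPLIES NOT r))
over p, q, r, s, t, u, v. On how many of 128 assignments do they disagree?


F1 = (((NOT s AND t) AND (u AND s)) OR ((NOT q OR v) OR (q OR NOT p)))
F2 = (((q OR s) AND (q AND u)) XOR ((p AND p) IMPLIES NOT r))
Evaluate both on each of 128 rows (bits = p,q,r,s,t,u,v):
  row 0 [0000000]: F1=1 F2=1 -> 0
  row 1 [0000001]: F1=1 F2=1 -> 0
  row 2 [0000010]: F1=1 F2=1 -> 0
  row 3 [0000011]: F1=1 F2=1 -> 0
  row 4 [0000100]: F1=1 F2=1 -> 0
  (every remaining row is evaluated the same way; all 128 results are listed next)
Full result column, 8 rows per line (p,q,r,s fixed per line; t,u,v runs 000..111 left to right):
  rows 0-7 [p,q,r,s=0000]: 00000000  (ones: 0)
  rows 8-15 [p,q,r,s=0001]: 00000000  (ones: 0)
  rows 16-23 [p,q,r,s=0010]: 00000000  (ones: 0)
  rows 24-31 [p,q,r,s=0011]: 00000000  (ones: 0)
  rows 32-39 [p,q,r,s=0100]: 00110011  (ones: 4)
  rows 40-47 [p,q,r,s=0101]: 00110011  (ones: 4)
  rows 48-55 [p,q,r,s=0110]: 00110011  (ones: 4)
  rows 56-63 [p,q,r,s=0111]: 00110011  (ones: 4)
  rows 64-71 [p,q,r,s=1000]: 00000000  (ones: 0)
  rows 72-79 [p,q,r,s=1001]: 00000000  (ones: 0)
  rows 80-87 [p,q,r,s=1010]: 11111111  (ones: 8)
  rows 88-95 [p,q,r,s=1011]: 11111111  (ones: 8)
  rows 96-103 [p,q,r,s=1100]: 00110011  (ones: 4)
  rows 104-111 [p,q,r,s=1101]: 00110011  (ones: 4)
  rows 112-119 [p,q,r,s=1110]: 11001100  (ones: 4)
  rows 120-127 [p,q,r,s=1111]: 11001100  (ones: 4)
Disagreements = 0+0+0+0+4+4+4+4+0+0+8+8+4+4+4+4 = 48

48


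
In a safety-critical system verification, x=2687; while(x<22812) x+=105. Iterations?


Step 1: x goes from 2687 toward 22812 by 105; the body runs while x<22812, so iterations = ceil((bound-start)/step)
Step 2: Distance=20125
Step 3: ceil(20125/105)=192

192


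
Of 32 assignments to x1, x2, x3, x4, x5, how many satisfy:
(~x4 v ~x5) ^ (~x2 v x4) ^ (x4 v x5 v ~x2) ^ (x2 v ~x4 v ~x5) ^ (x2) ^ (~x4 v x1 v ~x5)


CNF with 6 clauses over 5 vars (32 assignments).
An assignment satisfies CNF iff every clause has >=1 true literal.
Check each row (bits = x1,x2,x3,x4,x5; clause T/F shown):
  row 0 [00000]: clauses=TTTTFT -> 0
  row 1 [00001]: clauses=TTTTFT -> 0
  row 2 [00010]: clauses=TTTTFT -> 0
  row 3 [00011]: clauses=FTTFFF -> 0
  row 4 [00100]: clauses=TTTTFT -> 0
  row 5 [00101]: clauses=TTTTFT -> 0
  row 6 [00110]: clauses=TTTTFT -> 0
  row 7 [00111]: clauses=FTTFFF -> 0
  row 8 [01000]: clauses=TFFTTT -> 0
  row 9 [01001]: clauses=TFTTTT -> 0
  row 10 [01010]: clauses=TTTTTT -> 1
  row 11 [01011]: clauses=FTTTTF -> 0
  row 12 [01100]: clauses=TFFTTT -> 0
  row 13 [01101]: clauses=TFTTTT -> 0
  row 14 [01110]: clauses=TTTTTT -> 1
  row 15 [01111]: clauses=FTTTTF -> 0
  row 16 [10000]: clauses=TTTTFT -> 0
  row 17 [10001]: clauses=TTTTFT -> 0
  row 18 [10010]: clauses=TTTTFT -> 0
  row 19 [10011]: clauses=FTTFFT -> 0
  row 20 [10100]: clauses=TTTTFT -> 0
  row 21 [10101]: clauses=TTTTFT -> 0
  row 22 [10110]: clauses=TTTTFT -> 0
  row 23 [10111]: clauses=FTTFFT -> 0
  row 24 [11000]: clauses=TFFTTT -> 0
  row 25 [11001]: clauses=TFTTTT -> 0
  row 26 [11010]: clauses=TTTTTT -> 1
  row 27 [11011]: clauses=FTTTTT -> 0
  row 28 [11100]: clauses=TFFTTT -> 0
  row 29 [11101]: clauses=TFTTTT -> 0
  row 30 [11110]: clauses=TTTTTT -> 1
  row 31 [11111]: clauses=FTTTTT -> 0
Full result column, 8 rows per line (x1,x2 fixed per line; x3,x4,x5 runs 000..111 left to right):
  rows 0-7 [x1,x2=00]: 00000000  (ones: 0)
  rows 8-15 [x1,x2=01]: 00100010  (ones: 2)
  rows 16-23 [x1,x2=10]: 00000000  (ones: 0)
  rows 24-31 [x1,x2=11]: 00100010  (ones: 2)
Satisfying assignments = 0+2+0+2 = 4

4


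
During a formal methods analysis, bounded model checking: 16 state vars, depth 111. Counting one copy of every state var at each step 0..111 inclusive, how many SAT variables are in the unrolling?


BMC unrolls to depth k, creating one copy of each state var for steps 0..k.
Step count = 111 + 1 = 112 (steps 0 through 111)
Vars per step = 16
Total = 16 * 112 = 1792

1792


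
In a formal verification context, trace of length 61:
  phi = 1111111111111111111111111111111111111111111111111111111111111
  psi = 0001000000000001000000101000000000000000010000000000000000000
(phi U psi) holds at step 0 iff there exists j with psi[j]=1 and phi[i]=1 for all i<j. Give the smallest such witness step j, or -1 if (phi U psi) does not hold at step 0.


(phi U psi) at 0: need smallest j with psi[j]=1 and phi[i]=1 for all i in [0,j).
Scan from step 0:
  step 0: phi=1, psi=0 -> continue
  step 1: phi=1, psi=0 -> continue
  step 2: phi=1, psi=0 -> continue
  step 3: psi=1 and phi held for [0,3) -> witness found
Witness step = 3

3


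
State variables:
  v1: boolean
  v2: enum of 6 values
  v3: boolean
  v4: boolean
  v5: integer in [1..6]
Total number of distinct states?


State space = product of domain sizes of all variables.
Domain sizes:
  v1 (boolean): 2
  v2 (enum of 6 values): 6
  v3 (boolean): 2
  v4 (boolean): 2
  v5 (integer in [1..6]): 6
Product = 2 * 6 * 2 * 2 * 6 = 288

288


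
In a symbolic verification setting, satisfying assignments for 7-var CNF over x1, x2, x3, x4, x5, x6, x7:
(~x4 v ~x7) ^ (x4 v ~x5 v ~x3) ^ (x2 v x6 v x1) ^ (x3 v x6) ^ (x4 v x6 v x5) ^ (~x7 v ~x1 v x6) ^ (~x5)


CNF with 7 clauses over 7 vars (128 assignments).
An assignment satisfies CNF iff every clause has >=1 true literal.
Check each row (bits = x1,x2,x3,x4,x5,x6,x7; clause T/F shown):
  row 0 [0000000]: clauses=TTFFFTT -> 0
  row 1 [0000001]: clauses=TTFFFTT -> 0
  row 2 [0000010]: clauses=TTTTTTT -> 1
  row 3 [0000011]: clauses=TTTTTTT -> 1
  row 4 [0000100]: clauses=TTFFTTF -> 0
  (every remaining row is evaluated the same way; all 128 results are listed next)
Full result column, 8 rows per line (x1,x2,x3,x4 fixed per line; x5,x6,x7 runs 000..111 left to right):
  rows 0-7 [x1,x2,x3,x4=0000]: 00110000  (ones: 2)
  rows 8-15 [x1,x2,x3,x4=0001]: 00100000  (ones: 1)
  rows 16-23 [x1,x2,x3,x4=0010]: 00110000  (ones: 2)
  rows 24-31 [x1,x2,x3,x4=0011]: 00100000  (ones: 1)
  rows 32-39 [x1,x2,x3,x4=0100]: 00110000  (ones: 2)
  rows 40-47 [x1,x2,x3,x4=0101]: 00100000  (ones: 1)
  rows 48-55 [x1,x2,x3,x4=0110]: 00110000  (ones: 2)
  rows 56-63 [x1,x2,x3,x4=0111]: 10100000  (ones: 2)
  rows 64-71 [x1,x2,x3,x4=1000]: 00110000  (ones: 2)
  rows 72-79 [x1,x2,x3,x4=1001]: 00100000  (ones: 1)
  rows 80-87 [x1,x2,x3,x4=1010]: 00110000  (ones: 2)
  rows 88-95 [x1,x2,x3,x4=1011]: 10100000  (ones: 2)
  rows 96-103 [x1,x2,x3,x4=1100]: 00110000  (ones: 2)
  rows 104-111 [x1,x2,x3,x4=1101]: 00100000  (ones: 1)
  rows 112-119 [x1,x2,x3,x4=1110]: 00110000  (ones: 2)
  rows 120-127 [x1,x2,x3,x4=1111]: 10100000  (ones: 2)
Satisfying assignments = 2+1+2+1+2+1+2+2+2+1+2+2+2+1+2+2 = 27

27


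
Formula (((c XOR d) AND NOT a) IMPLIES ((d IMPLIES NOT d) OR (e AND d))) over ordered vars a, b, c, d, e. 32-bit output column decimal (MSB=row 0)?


Formula: (((c XOR d) AND NOT a) IMPLIES ((d IMPLIES NOT d) OR (e AND d))) over a, b, c, d, e (32 rows)
Evaluate each row (bits = a,b,c,d,e, MSB first):
  row 0 [00000]: (((0 XOR 0) AND NOT 0) IMPLIES ((0 IMPLIES NOT 0) OR (0 AND 0))) -> 1
  row 1 [00001]: (((0 XOR 0) AND NOT 0) IMPLIES ((0 IMPLIES NOT 0) OR (1 AND 0))) -> 1
  row 2 [00010]: (((0 XOR 1) AND NOT 0) IMPLIES ((1 IMPLIES NOT 1) OR (0 AND 1))) -> 0
  row 3 [00011]: (((0 XOR 1) AND NOT 0) IMPLIES ((1 IMPLIES NOT 1) OR (1 AND 1))) -> 1
  row 4 [00100]: (((1 XOR 0) AND NOT 0) IMPLIES ((0 IMPLIES NOT 0) OR (0 AND 0))) -> 1
  row 5 [00101]: (((1 XOR 0) AND NOT 0) IMPLIES ((0 IMPLIES NOT 0) OR (1 AND 0))) -> 1
  row 6 [00110]: (((1 XOR 1) AND NOT 0) IMPLIES ((1 IMPLIES NOT 1) OR (0 AND 1))) -> 1
  row 7 [00111]: (((1 XOR 1) AND NOT 0) IMPLIES ((1 IMPLIES NOT 1) OR (1 AND 1))) -> 1
  row 8 [01000]: (((0 XOR 0) AND NOT 0) IMPLIES ((0 IMPLIES NOT 0) OR (0 AND 0))) -> 1
  row 9 [01001]: (((0 XOR 0) AND NOT 0) IMPLIES ((0 IMPLIES NOT 0) OR (1 AND 0))) -> 1
  row 10 [01010]: (((0 XOR 1) AND NOT 0) IMPLIES ((1 IMPLIES NOT 1) OR (0 AND 1))) -> 0
  row 11 [01011]: (((0 XOR 1) AND NOT 0) IMPLIES ((1 IMPLIES NOT 1) OR (1 AND 1))) -> 1
  row 12 [01100]: (((1 XOR 0) AND NOT 0) IMPLIES ((0 IMPLIES NOT 0) OR (0 AND 0))) -> 1
  row 13 [01101]: (((1 XOR 0) AND NOT 0) IMPLIES ((0 IMPLIES NOT 0) OR (1 AND 0))) -> 1
  row 14 [01110]: (((1 XOR 1) AND NOT 0) IMPLIES ((1 IMPLIES NOT 1) OR (0 AND 1))) -> 1
  row 15 [01111]: (((1 XOR 1) AND NOT 0) IMPLIES ((1 IMPLIES NOT 1) OR (1 AND 1))) -> 1
  row 16 [10000]: (((0 XOR 0) AND NOT 1) IMPLIES ((0 IMPLIES NOT 0) OR (0 AND 0))) -> 1
  row 17 [10001]: (((0 XOR 0) AND NOT 1) IMPLIES ((0 IMPLIES NOT 0) OR (1 AND 0))) -> 1
  row 18 [10010]: (((0 XOR 1) AND NOT 1) IMPLIES ((1 IMPLIES NOT 1) OR (0 AND 1))) -> 1
  row 19 [10011]: (((0 XOR 1) AND NOT 1) IMPLIES ((1 IMPLIES NOT 1) OR (1 AND 1))) -> 1
  row 20 [10100]: (((1 XOR 0) AND NOT 1) IMPLIES ((0 IMPLIES NOT 0) OR (0 AND 0))) -> 1
  row 21 [10101]: (((1 XOR 0) AND NOT 1) IMPLIES ((0 IMPLIES NOT 0) OR (1 AND 0))) -> 1
  row 22 [10110]: (((1 XOR 1) AND NOT 1) IMPLIES ((1 IMPLIES NOT 1) OR (0 AND 1))) -> 1
  row 23 [10111]: (((1 XOR 1) AND NOT 1) IMPLIES ((1 IMPLIES NOT 1) OR (1 AND 1))) -> 1
  row 24 [11000]: (((0 XOR 0) AND NOT 1) IMPLIES ((0 IMPLIES NOT 0) OR (0 AND 0))) -> 1
  row 25 [11001]: (((0 XOR 0) AND NOT 1) IMPLIES ((0 IMPLIES NOT 0) OR (1 AND 0))) -> 1
  row 26 [11010]: (((0 XOR 1) AND NOT 1) IMPLIES ((1 IMPLIES NOT 1) OR (0 AND 1))) -> 1
  row 27 [11011]: (((0 XOR 1) AND NOT 1) IMPLIES ((1 IMPLIES NOT 1) OR (1 AND 1))) -> 1
  row 28 [11100]: (((1 XOR 0) AND NOT 1) IMPLIES ((0 IMPLIES NOT 0) OR (0 AND 0))) -> 1
  row 29 [11101]: (((1 XOR 0) AND NOT 1) IMPLIES ((0 IMPLIES NOT 0) OR (1 AND 0))) -> 1
  row 30 [11110]: (((1 XOR 1) AND NOT 1) IMPLIES ((1 IMPLIES NOT 1) OR (0 AND 1))) -> 1
  row 31 [11111]: (((1 XOR 1) AND NOT 1) IMPLIES ((1 IMPLIES NOT 1) OR (1 AND 1))) -> 1
Full result column, 4 rows per line (a,b,c fixed per line; d,e runs 00..11 left to right):
  rows 0-3 [a,b,c=000]: 1101  = hex D
  rows 4-7 [a,b,c=001]: 1111  = hex F
  rows 8-11 [a,b,c=010]: 1101  = hex D
  rows 12-15 [a,b,c=011]: 1111  = hex F
  rows 16-19 [a,b,c=100]: 1111  = hex F
  rows 20-23 [a,b,c=101]: 1111  = hex F
  rows 24-27 [a,b,c=110]: 1111  = hex F
  rows 28-31 [a,b,c=111]: 1111  = hex F
Output column (row 0 .. row 31) = 11011111110111111111111111111111
Output column grouped in 4s = 1101 1111 1101 1111 1111 1111 1111 1111 = 0xDFDFFFFF
Convert to decimal digit by digit (value = value*16 + digit):
  D -> 13
  13*16 + 15 (F) = 223
  223*16 + 13 (D) = 3581
  3581*16 + 15 (F) = 57311
  57311*16 + 15 (F) = 916991
  916991*16 + 15 (F) = 14671871
  14671871*16 + 15 (F) = 234749951
  234749951*16 + 15 (F) = 3755999231
Decimal = 3755999231

3755999231


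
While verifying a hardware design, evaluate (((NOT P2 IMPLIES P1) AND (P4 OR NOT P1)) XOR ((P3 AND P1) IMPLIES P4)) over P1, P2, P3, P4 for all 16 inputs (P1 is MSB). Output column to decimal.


Formula: (((NOT P2 IMPLIES P1) AND (P4 OR NOT P1)) XOR ((P3 AND P1) IMPLIES P4)) over P1, P2, P3, P4 (16 rows)
Evaluate each row (bits = P1,P2,P3,P4, MSB first):
  row 0 [0000]: (((NOT 0 IMPLIES 0) AND (0 OR NOT 0)) XOR ((0 AND 0) IMPLIES 0)) -> 1
  row 1 [0001]: (((NOT 0 IMPLIES 0) AND (1 OR NOT 0)) XOR ((0 AND 0) IMPLIES 1)) -> 1
  row 2 [0010]: (((NOT 0 IMPLIES 0) AND (0 OR NOT 0)) XOR ((1 AND 0) IMPLIES 0)) -> 1
  row 3 [0011]: (((NOT 0 IMPLIES 0) AND (1 OR NOT 0)) XOR ((1 AND 0) IMPLIES 1)) -> 1
  row 4 [0100]: (((NOT 1 IMPLIES 0) AND (0 OR NOT 0)) XOR ((0 AND 0) IMPLIES 0)) -> 0
  row 5 [0101]: (((NOT 1 IMPLIES 0) AND (1 OR NOT 0)) XOR ((0 AND 0) IMPLIES 1)) -> 0
  row 6 [0110]: (((NOT 1 IMPLIES 0) AND (0 OR NOT 0)) XOR ((1 AND 0) IMPLIES 0)) -> 0
  row 7 [0111]: (((NOT 1 IMPLIES 0) AND (1 OR NOT 0)) XOR ((1 AND 0) IMPLIES 1)) -> 0
  row 8 [1000]: (((NOT 0 IMPLIES 1) AND (0 OR NOT 1)) XOR ((0 AND 1) IMPLIES 0)) -> 1
  row 9 [1001]: (((NOT 0 IMPLIES 1) AND (1 OR NOT 1)) XOR ((0 AND 1) IMPLIES 1)) -> 0
  row 10 [1010]: (((NOT 0 IMPLIES 1) AND (0 OR NOT 1)) XOR ((1 AND 1) IMPLIES 0)) -> 0
  row 11 [1011]: (((NOT 0 IMPLIES 1) AND (1 OR NOT 1)) XOR ((1 AND 1) IMPLIES 1)) -> 0
  row 12 [1100]: (((NOT 1 IMPLIES 1) AND (0 OR NOT 1)) XOR ((0 AND 1) IMPLIES 0)) -> 1
  row 13 [1101]: (((NOT 1 IMPLIES 1) AND (1 OR NOT 1)) XOR ((0 AND 1) IMPLIES 1)) -> 0
  row 14 [1110]: (((NOT 1 IMPLIES 1) AND (0 OR NOT 1)) XOR ((1 AND 1) IMPLIES 0)) -> 0
  row 15 [1111]: (((NOT 1 IMPLIES 1) AND (1 OR NOT 1)) XOR ((1 AND 1) IMPLIES 1)) -> 0
Full result column, 4 rows per line (P1,P2 fixed per line; P3,P4 runs 00..11 left to right):
  rows 0-3 [P1,P2=00]: 1111  = hex F
  rows 4-7 [P1,P2=01]: 0000  = hex 0
  rows 8-11 [P1,P2=10]: 1000  = hex 8
  rows 12-15 [P1,P2=11]: 1000  = hex 8
Output column (row 0 .. row 15) = 1111000010001000
Output column grouped in 4s = 1111 0000 1000 1000 = 0xF088
Convert to decimal digit by digit (value = value*16 + digit):
  F -> 15
  15*16 + 0 = 240
  240*16 + 8 = 3848
  3848*16 + 8 = 61576
Decimal = 61576

61576


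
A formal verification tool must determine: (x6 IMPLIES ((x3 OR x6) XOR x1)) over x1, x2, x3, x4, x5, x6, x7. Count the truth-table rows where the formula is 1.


Formula: (x6 IMPLIES ((x3 OR x6) XOR x1)) over 7 vars (128 rows)
Evaluate each row (x1, x2, x3, x4, x5, x6, x7 as bits, MSB first):
  row 0 [0000000]: (0 IMPLIES ((0 OR 0) XOR 0)) -> 1
  row 1 [0000001]: (0 IMPLIES ((0 OR 0) XOR 0)) -> 1
  row 2 [0000010]: (1 IMPLIES ((0 OR 1) XOR 0)) -> 1
  row 3 [0000011]: (1 IMPLIES ((0 OR 1) XOR 0)) -> 1
  row 4 [0000100]: (0 IMPLIES ((0 OR 0) XOR 0)) -> 1
  (every remaining row is evaluated the same way; all 128 results are listed next)
Full result column, 8 rows per line (x1,x2,x3,x4 fixed per line; x5,x6,x7 runs 000..111 left to right):
  rows 0-7 [x1,x2,x3,x4=0000]: 11111111  (ones: 8)
  rows 8-15 [x1,x2,x3,x4=0001]: 11111111  (ones: 8)
  rows 16-23 [x1,x2,x3,x4=0010]: 11111111  (ones: 8)
  rows 24-31 [x1,x2,x3,x4=0011]: 11111111  (ones: 8)
  rows 32-39 [x1,x2,x3,x4=0100]: 11111111  (ones: 8)
  rows 40-47 [x1,x2,x3,x4=0101]: 11111111  (ones: 8)
  rows 48-55 [x1,x2,x3,x4=0110]: 11111111  (ones: 8)
  rows 56-63 [x1,x2,x3,x4=0111]: 11111111  (ones: 8)
  rows 64-71 [x1,x2,x3,x4=1000]: 11001100  (ones: 4)
  rows 72-79 [x1,x2,x3,x4=1001]: 11001100  (ones: 4)
  rows 80-87 [x1,x2,x3,x4=1010]: 11001100  (ones: 4)
  rows 88-95 [x1,x2,x3,x4=1011]: 11001100  (ones: 4)
  rows 96-103 [x1,x2,x3,x4=1100]: 11001100  (ones: 4)
  rows 104-111 [x1,x2,x3,x4=1101]: 11001100  (ones: 4)
  rows 112-119 [x1,x2,x3,x4=1110]: 11001100  (ones: 4)
  rows 120-127 [x1,x2,x3,x4=1111]: 11001100  (ones: 4)
Count of 1-rows = 8+8+8+8+8+8+8+8+4+4+4+4+4+4+4+4 = 96

96


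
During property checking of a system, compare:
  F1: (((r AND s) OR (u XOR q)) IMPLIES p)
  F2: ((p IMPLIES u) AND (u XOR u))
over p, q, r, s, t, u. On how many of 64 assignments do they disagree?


F1 = (((r AND s) OR (u XOR q)) IMPLIES p)
F2 = ((p IMPLIES u) AND (u XOR u))
Evaluate both on each of 64 rows (bits = p,q,r,s,t,u):
  row 0 [000000]: F1=1 F2=0 (differ) -> 1
  row 1 [000001]: F1=0 F2=0 -> 0
  row 2 [000010]: F1=1 F2=0 (differ) -> 1
  row 3 [000011]: F1=0 F2=0 -> 0
  row 4 [000100]: F1=1 F2=0 (differ) -> 1
  (every remaining row is evaluated the same way; all 64 results are listed next)
Full result column, 8 rows per line (p,q,r fixed per line; s,t,u runs 000..111 left to right):
  rows 0-7 [p,q,r=000]: 10101010  (ones: 4)
  rows 8-15 [p,q,r=001]: 10100000  (ones: 2)
  rows 16-23 [p,q,r=010]: 01010101  (ones: 4)
  rows 24-31 [p,q,r=011]: 01010000  (ones: 2)
  rows 32-39 [p,q,r=100]: 11111111  (ones: 8)
  rows 40-47 [p,q,r=101]: 11111111  (ones: 8)
  rows 48-55 [p,q,r=110]: 11111111  (ones: 8)
  rows 56-63 [p,q,r=111]: 11111111  (ones: 8)
Disagreements = 4+2+4+2+8+8+8+8 = 44

44


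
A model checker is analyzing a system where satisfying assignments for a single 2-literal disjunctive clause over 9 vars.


Step 1: Total=2^9=512
Step 2: Unsat when all 2 false: 2^7=128
Step 3: Sat=512-128=384

384


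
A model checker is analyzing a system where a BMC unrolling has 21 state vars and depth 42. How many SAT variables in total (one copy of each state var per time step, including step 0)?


BMC unrolls to depth k, creating one copy of each state var for steps 0..k.
Step count = 42 + 1 = 43 (steps 0 through 42)
Vars per step = 21
Total = 21 * 43 = 903

903


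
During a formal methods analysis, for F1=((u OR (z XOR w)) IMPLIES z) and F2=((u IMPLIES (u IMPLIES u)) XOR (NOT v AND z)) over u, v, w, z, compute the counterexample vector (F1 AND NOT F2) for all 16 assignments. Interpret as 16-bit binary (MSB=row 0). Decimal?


F1 = ((u OR (z XOR w)) IMPLIES z)
F2 = ((u IMPLIES (u IMPLIES u)) XOR (NOT v AND z))
Counterexample to F1=>F2 is where F1=1 and F2=0.
Evaluate each row (bits = u,v,w,z, MSB first):
  row 0 [0000]: F1=1 F2=1 -> F1&~F2 -> 0
  row 1 [0001]: F1=1 F2=0 -> F1&~F2 -> 1
  row 2 [0010]: F1=0 F2=1 -> F1&~F2 -> 0
  row 3 [0011]: F1=1 F2=0 -> F1&~F2 -> 1
  row 4 [0100]: F1=1 F2=1 -> F1&~F2 -> 0
  row 5 [0101]: F1=1 F2=1 -> F1&~F2 -> 0
  row 6 [0110]: F1=0 F2=1 -> F1&~F2 -> 0
  row 7 [0111]: F1=1 F2=1 -> F1&~F2 -> 0
  row 8 [1000]: F1=0 F2=1 -> F1&~F2 -> 0
  row 9 [1001]: F1=1 F2=0 -> F1&~F2 -> 1
  row 10 [1010]: F1=0 F2=1 -> F1&~F2 -> 0
  row 11 [1011]: F1=1 F2=0 -> F1&~F2 -> 1
  row 12 [1100]: F1=0 F2=1 -> F1&~F2 -> 0
  row 13 [1101]: F1=1 F2=1 -> F1&~F2 -> 0
  row 14 [1110]: F1=0 F2=1 -> F1&~F2 -> 0
  row 15 [1111]: F1=1 F2=1 -> F1&~F2 -> 0
Full result column, 4 rows per line (u,v fixed per line; w,z runs 00..11 left to right):
  rows 0-3 [u,v=00]: 0101  = hex 5
  rows 4-7 [u,v=01]: 0000  = hex 0
  rows 8-11 [u,v=10]: 0101  = hex 5
  rows 12-15 [u,v=11]: 0000  = hex 0
Counterexample vector (row 0 .. row 15) = 0101000001010000
Output column grouped in 4s = 0101 0000 0101 0000 = 0x5050
Convert to decimal digit by digit (value = value*16 + digit):
  5 -> 5
  5*16 + 0 = 80
  80*16 + 5 = 1285
  1285*16 + 0 = 20560
Decimal = 20560

20560
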